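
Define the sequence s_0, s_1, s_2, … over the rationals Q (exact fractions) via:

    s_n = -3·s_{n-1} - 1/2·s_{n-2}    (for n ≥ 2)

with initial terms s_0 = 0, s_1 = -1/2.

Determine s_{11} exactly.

s_2 = -3·-1/2 + -1/2·0 = 3/2
s_3 = -3·3/2 + -1/2·-1/2 = -17/4
s_4 = -3·-17/4 + -1/2·3/2 = 12
s_5 = -3·12 + -1/2·-17/4 = -271/8
s_6 = -3·-271/8 + -1/2·12 = 765/8
s_7 = -3·765/8 + -1/2·-271/8 = -4319/16
s_8 = -3·-4319/16 + -1/2·765/8 = 762
s_9 = -3·762 + -1/2·-4319/16 = -68833/32
s_10 = -3·-68833/32 + -1/2·762 = 194307/32
s_11 = -3·194307/32 + -1/2·-68833/32 = -1097009/64

-1097009/64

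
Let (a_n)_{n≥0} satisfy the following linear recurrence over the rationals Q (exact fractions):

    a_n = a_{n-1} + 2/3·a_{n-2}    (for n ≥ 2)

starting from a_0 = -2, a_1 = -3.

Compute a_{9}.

-4913/81

a_2 = 1·-3 + 2/3·-2 = -13/3
a_3 = 1·-13/3 + 2/3·-3 = -19/3
a_4 = 1·-19/3 + 2/3·-13/3 = -83/9
a_5 = 1·-83/9 + 2/3·-19/3 = -121/9
a_6 = 1·-121/9 + 2/3·-83/9 = -529/27
a_7 = 1·-529/27 + 2/3·-121/9 = -257/9
a_8 = 1·-257/9 + 2/3·-529/27 = -3371/81
a_9 = 1·-3371/81 + 2/3·-257/9 = -4913/81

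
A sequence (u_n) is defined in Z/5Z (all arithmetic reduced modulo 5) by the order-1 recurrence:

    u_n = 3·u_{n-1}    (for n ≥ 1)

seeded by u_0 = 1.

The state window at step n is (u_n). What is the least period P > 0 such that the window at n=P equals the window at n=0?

n=0: window = (1)
n=1: window = (3)
n=2: window = (4)
n=3: window = (2)
n=4: window = (1)
window at n=4 equals window at n=0 → period = 4

4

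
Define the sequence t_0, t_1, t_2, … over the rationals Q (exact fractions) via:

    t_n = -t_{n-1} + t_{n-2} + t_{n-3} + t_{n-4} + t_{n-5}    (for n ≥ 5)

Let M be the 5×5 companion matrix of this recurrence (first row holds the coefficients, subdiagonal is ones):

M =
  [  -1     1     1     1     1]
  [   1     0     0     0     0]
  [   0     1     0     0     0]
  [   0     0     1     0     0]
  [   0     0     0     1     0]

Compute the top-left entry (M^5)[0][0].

-4

(M^5)[0][0] is the top entry after applying M 5 times to the unit state (1, 0, 0, 0, 0). Equivalently it is h_{9} for the auxiliary sequence (h_n) obeying the same recurrence with h_4 = 1 and h_i = 0 for 0 ≤ i < 4:
h_5 = -1·1 + 1·0 + 1·0 + 1·0 + 1·0 = -1
h_6 = -1·-1 + 1·1 + 1·0 + 1·0 + 1·0 = 2
h_7 = -1·2 + 1·-1 + 1·1 + 1·0 + 1·0 = -2
h_8 = -1·-2 + 1·2 + 1·-1 + 1·1 + 1·0 = 4
h_9 = -1·4 + 1·-2 + 1·2 + 1·-1 + 1·1 = -4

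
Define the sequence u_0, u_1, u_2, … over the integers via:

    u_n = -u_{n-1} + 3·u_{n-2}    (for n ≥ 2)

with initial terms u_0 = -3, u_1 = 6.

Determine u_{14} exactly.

u_2 = -1·6 + 3·-3 = -15
u_3 = -1·-15 + 3·6 = 33
u_4 = -1·33 + 3·-15 = -78
u_5 = -1·-78 + 3·33 = 177
u_6 = -1·177 + 3·-78 = -411
u_7 = -1·-411 + 3·177 = 942
u_8 = -1·942 + 3·-411 = -2175
u_9 = -1·-2175 + 3·942 = 5001
u_10 = -1·5001 + 3·-2175 = -11526
u_11 = -1·-11526 + 3·5001 = 26529
u_12 = -1·26529 + 3·-11526 = -61107
u_13 = -1·-61107 + 3·26529 = 140694
u_14 = -1·140694 + 3·-61107 = -324015

-324015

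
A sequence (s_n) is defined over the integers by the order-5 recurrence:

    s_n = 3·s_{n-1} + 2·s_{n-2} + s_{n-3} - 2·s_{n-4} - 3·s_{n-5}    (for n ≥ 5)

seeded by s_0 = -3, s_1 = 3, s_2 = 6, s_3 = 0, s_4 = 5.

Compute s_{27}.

25555739718981

s_5 = 3·5 + 2·0 + 1·6 + -2·3 + -3·-3 = 24
s_6 = 3·24 + 2·5 + 1·0 + -2·6 + -3·3 = 61
s_7 = 3·61 + 2·24 + 1·5 + -2·0 + -3·6 = 218
s_8 = 3·218 + 2·61 + 1·24 + -2·5 + -3·0 = 790
s_9 = 3·790 + 2·218 + 1·61 + -2·24 + -3·5 = 2804
s_10 = 3·2804 + 2·790 + 1·218 + -2·61 + -3·24 = 10016
s_11 = 3·10016 + 2·2804 + 1·790 + -2·218 + -3·61 = 35827
s_12 = 3·35827 + 2·10016 + 1·2804 + -2·790 + -3·218 = 128083
s_13 = 3·128083 + 2·35827 + 1·10016 + -2·2804 + -3·790 = 457941
s_14 = 3·457941 + 2·128083 + 1·35827 + -2·10016 + -3·2804 = 1637372
s_15 = 3·1637372 + 2·457941 + 1·128083 + -2·35827 + -3·10016 = 5854379
s_16 = 3·5854379 + 2·1637372 + 1·457941 + -2·128083 + -3·35827 = 20932175
s_17 = 3·20932175 + 2·5854379 + 1·1637372 + -2·457941 + -3·128083 = 74842524
s_18 = 3·74842524 + 2·20932175 + 1·5854379 + -2·1637372 + -3·457941 = 267597734
s_19 = 3·267597734 + 2·74842524 + 1·20932175 + -2·5854379 + -3·1637372 = 956789551
s_20 = 3·956789551 + 2·267597734 + 1·74842524 + -2·20932175 + -3·5854379 = 3420979158
s_21 = 3·3420979158 + 2·956789551 + 1·267597734 + -2·74842524 + -3·20932175 = 12231632737
s_22 = 3·12231632737 + 2·3420979158 + 1·956789551 + -2·267597734 + -3·74842524 = 43733923038
s_23 = 3·43733923038 + 2·12231632737 + 1·3420979158 + -2·956789551 + -3·267597734 = 156369641442
s_24 = 3·156369641442 + 2·43733923038 + 1·12231632737 + -2·3420979158 + -3·956789551 = 559096076170
s_25 = 3·559096076170 + 2·156369641442 + 1·43733923038 + -2·12231632737 + -3·3420979158 = 1999035231484
s_26 = 3·1999035231484 + 2·559096076170 + 1·156369641442 + -2·43733923038 + -3·12231632737 = 7147504743947
s_27 = 3·7147504743947 + 2·1999035231484 + 1·559096076170 + -2·156369641442 + -3·43733923038 = 25555739718981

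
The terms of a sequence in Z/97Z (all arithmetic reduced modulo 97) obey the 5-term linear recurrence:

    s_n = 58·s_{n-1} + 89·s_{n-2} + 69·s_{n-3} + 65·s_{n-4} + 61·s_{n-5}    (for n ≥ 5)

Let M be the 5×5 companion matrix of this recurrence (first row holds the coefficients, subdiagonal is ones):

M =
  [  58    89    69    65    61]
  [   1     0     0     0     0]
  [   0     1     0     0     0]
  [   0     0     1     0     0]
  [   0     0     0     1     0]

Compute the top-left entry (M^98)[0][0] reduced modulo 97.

(M^98)[0][0] is the top entry after applying M 98 times to the unit state (1, 0, 0, 0, 0). Equivalently it is h_{102} for the auxiliary sequence (h_n) obeying the same recurrence with h_4 = 1 and h_i = 0 for 0 ≤ i < 4:
h_5 = 58·1 + 89·0 + 69·0 + 65·0 + 61·0 = 58
h_6 = 58·58 + 89·1 + 69·0 + 65·0 + 61·0 = 58
h_7 = 58·58 + 89·58 + 69·1 + 65·0 + 61·0 = 59
h_8 = 58·59 + 89·58 + 69·58 + 65·1 + 61·0 = 41
h_9 = 58·41 + 89·59 + 69·58 + 65·58 + 61·1 = 39
h_10 = 58·39 + 89·41 + 69·59 + 65·58 + 61·58 = 24
Continuing the recurrence:
  h_11 = 30;  h_12 = 27;  h_13 = 64;  h_14 = 96;  h_15 = 51;  h_16 = 6
  h_17 = 52;  h_18 = 44;  h_19 = 81;  h_20 = 86;  h_21 = 64;  h_22 = 95
  h_23 = 63;  h_24 = 90;  h_25 = 16;  h_26 = 84;  h_27 = 86;  h_28 = 78
  h_29 = 60;  h_30 = 94;  h_31 = 19;  h_32 = 62;  h_33 = 61;  h_34 = 58
  h_35 = 58;  h_36 = 76;  h_37 = 76;  h_38 = 64;  h_39 = 39;  h_40 = 49
  h_41 = 32;  h_42 = 50;  h_43 = 48;  h_44 = 68;  h_45 = 51;  h_46 = 64
  h_47 = 4;  h_48 = 14;  h_49 = 49;  h_50 = 92;  h_51 = 83;  h_52 = 77
  h_53 = 27;  h_54 = 29;  h_55 = 35;  h_56 = 52;  h_57 = 34;  h_58 = 34
  h_59 = 20;  h_60 = 19;  h_61 = 37;  h_62 = 92;  h_63 = 25;  h_64 = 96
  h_65 = 51;  h_66 = 27;  h_67 = 81;  h_68 = 52;  h_69 = 16;  h_70 = 6
  h_71 = 50;  h_72 = 55;  h_73 = 44;  h_74 = 41;  h_75 = 28;  h_76 = 93
  h_77 = 52;  h_78 = 47;  h_79 = 50;  h_80 = 91;  h_81 = 5;  h_82 = 24
  h_83 = 71;  h_84 = 44;  h_85 = 10;  h_86 = 8;  h_87 = 90;  h_88 = 39
  h_89 = 93;  h_90 = 6;  h_91 = 0;  h_92 = 38;  h_93 = 81;  h_94 = 78
  h_95 = 74;  h_96 = 87;  h_97 = 56;  h_98 = 15;  h_99 = 85;  h_100 = 25
h_101 = 58·25 + 89·85 + 69·15 + 65·56 + 61·87 = 82
h_102 = 58·82 + 89·25 + 69·85 + 65·15 + 61·56 = 68

68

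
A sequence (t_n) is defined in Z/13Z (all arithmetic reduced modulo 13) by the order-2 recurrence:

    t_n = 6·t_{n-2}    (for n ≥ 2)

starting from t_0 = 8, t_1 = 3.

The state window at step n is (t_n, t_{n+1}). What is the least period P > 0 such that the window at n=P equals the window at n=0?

24

n=0: window = (8, 3)
n=1: window = (3, 9)
n=2: window = (9, 5)
n=3: window = (5, 2)
n=4: window = (2, 4)
n=5: window = (4, 12)
n=6: window = (12, 11)
n=7: window = (11, 7)
n=8: window = (7, 1)
n=9: window = (1, 3)
n=10: window = (3, 6)
n=11: window = (6, 5)
n=12: window = (5, 10)
n=13: window = (10, 4)
n=14: window = (4, 8)
n=15: window = (8, 11)
n=16: window = (11, 9)
n=17: window = (9, 1)
n=18: window = (1, 2)
n=19: window = (2, 6)
n=20: window = (6, 12)
n=21: window = (12, 10)
n=22: window = (10, 7)
n=23: window = (7, 8)
n=24: window = (8, 3)
window at n=24 equals window at n=0 → period = 24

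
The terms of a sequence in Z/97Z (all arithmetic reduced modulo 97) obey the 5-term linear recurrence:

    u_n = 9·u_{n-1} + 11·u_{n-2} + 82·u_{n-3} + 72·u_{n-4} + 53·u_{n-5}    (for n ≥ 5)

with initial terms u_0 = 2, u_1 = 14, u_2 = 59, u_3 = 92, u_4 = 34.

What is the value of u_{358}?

u_5 = 9·34 + 11·92 + 82·59 + 72·14 + 53·2 = 92
u_6 = 9·92 + 11·34 + 82·92 + 72·59 + 53·14 = 59
u_7 = 9·59 + 11·92 + 82·34 + 72·92 + 53·59 = 17
u_8 = 9·17 + 11·59 + 82·92 + 72·34 + 53·92 = 53
u_9 = 9·53 + 11·17 + 82·59 + 72·92 + 53·34 = 57
u_10 = 9·57 + 11·53 + 82·17 + 72·59 + 53·92 = 71
Continuing the recurrence:
  u_11 = 69;  u_12 = 26;  u_13 = 51;  u_14 = 83;  u_15 = 46;  u_16 = 77
  u_17 = 57;  u_18 = 37;  u_19 = 47;  u_20 = 3;  u_21 = 26;  u_22 = 9
  u_23 = 41;  u_24 = 69;  u_25 = 58;  u_26 = 73;  u_27 = 3;  u_28 = 20
  u_29 = 64;  u_30 = 60;  u_31 = 82;  u_32 = 0;  u_33 = 44;  u_34 = 88
  u_35 = 78;  u_36 = 21;  u_37 = 82;  u_38 = 28;  u_39 = 61;  u_40 = 35
  u_41 = 17;  u_42 = 68;  u_43 = 39;  u_44 = 1;  u_45 = 72;  u_46 = 51
  u_47 = 82;  u_48 = 30;  u_49 = 18;  u_50 = 57;  u_51 = 41;  u_52 = 54
  u_53 = 58;  u_54 = 30;  u_55 = 57;  u_56 = 20;  u_57 = 23;  u_58 = 53
  u_59 = 13;  u_60 = 63;  u_61 = 12;  u_62 = 15;  u_63 = 60;  u_64 = 27
  u_65 = 31;  u_66 = 34;  u_67 = 22;  u_68 = 90;  u_69 = 34;  u_70 = 13
  u_71 = 5;  u_72 = 49;  u_73 = 50;  u_74 = 63;  u_75 = 73;  u_76 = 28
  u_77 = 2;  u_78 = 15;  u_79 = 87;  u_80 = 13;  u_81 = 52;  u_82 = 7
  u_83 = 30;  u_84 = 70;  u_85 = 50;  u_86 = 53;  u_87 = 83;  u_88 = 32
  u_89 = 53;  u_90 = 36;  u_91 = 94;  u_92 = 69;  u_93 = 31;  u_94 = 82
  u_95 = 87;  u_96 = 15;  u_97 = 28;  u_98 = 63;  u_99 = 8;  u_100 = 22
  u_101 = 18;  u_102 = 96;  u_103 = 88;  u_104 = 94;  u_105 = 23;  u_106 = 27
  u_107 = 34;  u_108 = 50;  u_109 = 73;  u_110 = 77;  u_111 = 66;  u_112 = 25
  u_113 = 39;  u_114 = 28;  u_115 = 21;  u_116 = 69;  u_117 = 6;  u_118 = 22
  u_119 = 91;  u_120 = 68;  u_121 = 37;  u_122 = 66;  u_123 = 36;  u_124 = 29
  u_125 = 18;  u_126 = 58;  u_127 = 70;  u_128 = 47;  u_129 = 52;  u_130 = 21
  u_131 = 22;  u_132 = 50;  u_133 = 16;  u_134 = 73;  u_135 = 64;  u_136 = 85
  u_137 = 5;  u_138 = 13;  u_139 = 2;  u_140 = 92;  u_141 = 88;  u_142 = 65
  u_143 = 36;  u_144 = 47;  u_145 = 95;  u_146 = 88;  u_147 = 88;  u_148 = 1
  u_149 = 64;  u_150 = 65;  u_151 = 52;  u_152 = 12;  u_153 = 1;  u_154 = 61
  u_155 = 3;  u_156 = 35;  u_157 = 44;  u_158 = 40;  u_159 = 82;  u_160 = 93
  u_161 = 51;  u_162 = 32;  u_163 = 9;  u_164 = 40;  u_165 = 44;  u_166 = 82
  u_167 = 56;  u_168 = 29;  u_169 = 85;  u_170 = 41;  u_171 = 32;  u_172 = 58
  u_173 = 59;  u_174 = 95;  u_175 = 67;  u_176 = 39;  u_177 = 1;  u_178 = 88
  u_179 = 86;  u_180 = 35;  u_181 = 43;  u_182 = 51;  u_183 = 11;  u_184 = 12
  u_185 = 50;  u_186 = 63;  u_187 = 67;  u_188 = 53;  u_189 = 43;  u_190 = 70
  u_191 = 32;  u_192 = 20;  u_193 = 52;  u_194 = 58;  u_195 = 18;  u_196 = 52
  u_197 = 41;  u_198 = 37;  u_199 = 9;  u_200 = 12;  u_201 = 25;  u_202 = 15
  u_203 = 26;  u_204 = 7;  u_205 = 38;  u_206 = 9;  u_207 = 54;  u_208 = 54
  u_209 = 75;  u_210 = 17;  u_211 = 71;  u_212 = 49;  u_213 = 14;  u_214 = 46
  u_215 = 26;  u_216 = 61;  u_217 = 64;  u_218 = 61;  u_219 = 89;  u_220 = 74
  u_221 = 35;  u_222 = 12;  u_223 = 3;  u_224 = 76;  u_225 = 92;  u_226 = 70
  u_227 = 93;  u_228 = 38;  u_229 = 6;  u_230 = 69;  u_231 = 47;  u_232 = 27
  u_233 = 37;  u_234 = 70;  u_235 = 10;  u_236 = 84;  u_237 = 31;  u_238 = 3
  u_239 = 46;  u_240 = 61;  u_241 = 31;  u_242 = 82;  u_243 = 46;  u_244 = 18
  u_245 = 53;  u_246 = 63;  u_247 = 2;  u_248 = 61;  u_249 = 31;  u_250 = 20
  u_251 = 82;  u_252 = 44;  u_253 = 61;  u_254 = 73;  u_255 = 66;  u_256 = 42
  u_257 = 40;  u_258 = 76;  u_259 = 94;  u_260 = 38;  u_261 = 7;  u_262 = 67
  u_263 = 42;  u_264 = 95;  u_265 = 17;  u_266 = 40;  u_267 = 71;  u_268 = 93
  u_269 = 2;  u_270 = 71;  u_271 = 96;  u_272 = 46;  u_273 = 46;  u_274 = 42
  u_275 = 5;  u_276 = 69;  u_277 = 73;  u_278 = 13;  u_279 = 46;  u_280 = 39
  u_281 = 69;  u_282 = 24;  u_283 = 26;  u_284 = 53;  u_285 = 66;  u_286 = 61
  u_287 = 35;  u_288 = 49;  u_289 = 3;  u_290 = 74;  u_291 = 91;  u_292 = 84
  u_293 = 65;  u_294 = 5;  u_295 = 80;  u_296 = 1;  u_297 = 52;  u_298 = 77
  u_299 = 0;  u_300 = 14;  u_301 = 52;  u_302 = 95;  u_303 = 60;  u_304 = 67
  u_305 = 56;  u_306 = 43;  u_307 = 41;  u_308 = 52;  u_309 = 0;  u_310 = 7
  u_311 = 52;  u_312 = 60;  u_313 = 77;  u_314 = 10;  u_315 = 78;  u_316 = 40
  u_317 = 92;  u_318 = 49;  u_319 = 15;  u_320 = 3;  u_321 = 53;  u_322 = 56
  u_323 = 63;  u_324 = 41;  u_325 = 26;  u_326 = 82;  u_327 = 56;  u_328 = 32
  u_329 = 33;  u_330 = 10;  u_331 = 9;  u_332 = 21;  u_333 = 39;  u_334 = 6
  u_335 = 85;  u_336 = 4;  u_337 = 49;  u_338 = 60;  u_339 = 85;  u_340 = 51
  u_341 = 63;  u_342 = 77;  u_343 = 27;  u_344 = 77;  u_345 = 90;  u_346 = 47
  u_347 = 75;  u_348 = 27;  u_349 = 60;  u_350 = 9;  u_351 = 79;  u_352 = 9
  u_353 = 67;  u_354 = 47;  u_355 = 12;  u_356 = 90
u_357 = 9·90 + 11·12 + 82·47 + 72·67 + 53·9 = 9
u_358 = 9·9 + 11·90 + 82·12 + 72·47 + 53·67 = 66

66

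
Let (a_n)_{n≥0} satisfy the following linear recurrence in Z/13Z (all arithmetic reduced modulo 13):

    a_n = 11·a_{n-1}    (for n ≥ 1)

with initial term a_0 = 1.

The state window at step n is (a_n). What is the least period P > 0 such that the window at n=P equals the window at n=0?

12

n=0: window = (1)
n=1: window = (11)
n=2: window = (4)
n=3: window = (5)
n=4: window = (3)
n=5: window = (7)
n=6: window = (12)
n=7: window = (2)
n=8: window = (9)
n=9: window = (8)
n=10: window = (10)
n=11: window = (6)
n=12: window = (1)
window at n=12 equals window at n=0 → period = 12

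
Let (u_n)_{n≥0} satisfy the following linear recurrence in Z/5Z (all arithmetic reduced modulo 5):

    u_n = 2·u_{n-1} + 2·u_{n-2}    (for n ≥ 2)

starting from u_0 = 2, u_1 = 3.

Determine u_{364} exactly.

2

u_2 = 2·3 + 2·2 = 0
u_3 = 2·0 + 2·3 = 1
u_4 = 2·1 + 2·0 = 2
u_5 = 2·2 + 2·1 = 1
u_6 = 2·1 + 2·2 = 1
u_7 = 2·1 + 2·1 = 4
u_8 = 2·4 + 2·1 = 0
u_9 = 2·0 + 2·4 = 3
u_10 = 2·3 + 2·0 = 1
u_11 = 2·1 + 2·3 = 3
u_12 = 2·3 + 2·1 = 3
u_13 = 2·3 + 2·3 = 2
u_14 = 2·2 + 2·3 = 0
u_15 = 2·0 + 2·2 = 4
u_16 = 2·4 + 2·0 = 3
u_17 = 2·3 + 2·4 = 4
u_18 = 2·4 + 2·3 = 4
u_19 = 2·4 + 2·4 = 1
u_20 = 2·1 + 2·4 = 0
u_21 = 2·0 + 2·1 = 2
u_22 = 2·2 + 2·0 = 4
u_23 = 2·4 + 2·2 = 2
u_24 = 2·2 + 2·4 = 2
u_25 = 2·2 + 2·2 = 3
(u_24, u_25) = (2, 3) = (u_0, u_1), so the sequence has period 24.
364 ≡ 4 (mod 24), hence u_364 = u_4 = 2.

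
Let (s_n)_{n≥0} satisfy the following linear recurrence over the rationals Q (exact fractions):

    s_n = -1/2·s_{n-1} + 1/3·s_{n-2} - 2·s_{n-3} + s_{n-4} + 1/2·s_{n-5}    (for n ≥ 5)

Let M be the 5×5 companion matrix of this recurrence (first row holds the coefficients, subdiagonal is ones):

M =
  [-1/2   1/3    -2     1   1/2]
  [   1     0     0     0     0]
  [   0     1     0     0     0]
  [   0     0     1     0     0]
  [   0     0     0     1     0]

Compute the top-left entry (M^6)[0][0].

14239/1728

(M^6)[0][0] is the top entry after applying M 6 times to the unit state (1, 0, 0, 0, 0). Equivalently it is h_{10} for the auxiliary sequence (h_n) obeying the same recurrence with h_4 = 1 and h_i = 0 for 0 ≤ i < 4:
h_5 = -1/2·1 + 1/3·0 + -2·0 + 1·0 + 1/2·0 = -1/2
h_6 = -1/2·-1/2 + 1/3·1 + -2·0 + 1·0 + 1/2·0 = 7/12
h_7 = -1/2·7/12 + 1/3·-1/2 + -2·1 + 1·0 + 1/2·0 = -59/24
h_8 = -1/2·-59/24 + 1/3·7/12 + -2·-1/2 + 1·1 + 1/2·0 = 493/144
h_9 = -1/2·493/144 + 1/3·-59/24 + -2·7/12 + 1·-1/2 + 1/2·1 = -355/96
h_10 = -1/2·-355/96 + 1/3·493/144 + -2·-59/24 + 1·7/12 + 1/2·-1/2 = 14239/1728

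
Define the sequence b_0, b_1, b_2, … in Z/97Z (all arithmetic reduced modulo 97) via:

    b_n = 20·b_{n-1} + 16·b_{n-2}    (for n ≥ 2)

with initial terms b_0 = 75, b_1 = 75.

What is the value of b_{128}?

b_2 = 20·75 + 16·75 = 81
b_3 = 20·81 + 16·75 = 7
b_4 = 20·7 + 16·81 = 78
b_5 = 20·78 + 16·7 = 23
b_6 = 20·23 + 16·78 = 59
b_7 = 20·59 + 16·23 = 93
b_8 = 20·93 + 16·59 = 88
b_9 = 20·88 + 16·93 = 47
b_10 = 20·47 + 16·88 = 20
b_11 = 20·20 + 16·47 = 85
b_12 = 20·85 + 16·20 = 80
b_13 = 20·80 + 16·85 = 50
b_14 = 20·50 + 16·80 = 49
b_15 = 20·49 + 16·50 = 34
b_16 = 20·34 + 16·49 = 9
b_17 = 20·9 + 16·34 = 45
b_18 = 20·45 + 16·9 = 74
b_19 = 20·74 + 16·45 = 66
b_20 = 20·66 + 16·74 = 79
b_21 = 20·79 + 16·66 = 17
b_22 = 20·17 + 16·79 = 52
b_23 = 20·52 + 16·17 = 51
b_24 = 20·51 + 16·52 = 9
b_25 = 20·9 + 16·51 = 26
b_26 = 20·26 + 16·9 = 82
b_27 = 20·82 + 16·26 = 19
b_28 = 20·19 + 16·82 = 43
b_29 = 20·43 + 16·19 = 0
b_30 = 20·0 + 16·43 = 9
b_31 = 20·9 + 16·0 = 83
b_32 = 20·83 + 16·9 = 58
b_33 = 20·58 + 16·83 = 63
b_34 = 20·63 + 16·58 = 54
b_35 = 20·54 + 16·63 = 51
b_36 = 20·51 + 16·54 = 41
b_37 = 20·41 + 16·51 = 84
b_38 = 20·84 + 16·41 = 8
b_39 = 20·8 + 16·84 = 49
b_40 = 20·49 + 16·8 = 41
b_41 = 20·41 + 16·49 = 52
b_42 = 20·52 + 16·41 = 47
b_43 = 20·47 + 16·52 = 26
b_44 = 20·26 + 16·47 = 11
b_45 = 20·11 + 16·26 = 54
b_46 = 20·54 + 16·11 = 92
b_47 = 20·92 + 16·54 = 85
b_48 = 20·85 + 16·92 = 68
b_49 = 20·68 + 16·85 = 4
b_50 = 20·4 + 16·68 = 4
b_51 = 20·4 + 16·4 = 47
b_52 = 20·47 + 16·4 = 34
b_53 = 20·34 + 16·47 = 74
b_54 = 20·74 + 16·34 = 84
b_55 = 20·84 + 16·74 = 51
b_56 = 20·51 + 16·84 = 36
b_57 = 20·36 + 16·51 = 81
b_58 = 20·81 + 16·36 = 62
b_59 = 20·62 + 16·81 = 14
b_60 = 20·14 + 16·62 = 11
b_61 = 20·11 + 16·14 = 56
b_62 = 20·56 + 16·11 = 35
b_63 = 20·35 + 16·56 = 44
b_64 = 20·44 + 16·35 = 82
b_65 = 20·82 + 16·44 = 16
b_66 = 20·16 + 16·82 = 80
b_67 = 20·80 + 16·16 = 13
b_68 = 20·13 + 16·80 = 85
b_69 = 20·85 + 16·13 = 65
b_70 = 20·65 + 16·85 = 41
b_71 = 20·41 + 16·65 = 17
b_72 = 20·17 + 16·41 = 26
b_73 = 20·26 + 16·17 = 16
b_74 = 20·16 + 16·26 = 57
b_75 = 20·57 + 16·16 = 38
b_76 = 20·38 + 16·57 = 23
b_77 = 20·23 + 16·38 = 1
b_78 = 20·1 + 16·23 = 0
b_79 = 20·0 + 16·1 = 16
b_80 = 20·16 + 16·0 = 29
b_81 = 20·29 + 16·16 = 60
b_82 = 20·60 + 16·29 = 15
b_83 = 20·15 + 16·60 = 96
b_84 = 20·96 + 16·15 = 26
b_85 = 20·26 + 16·96 = 19
b_86 = 20·19 + 16·26 = 20
b_87 = 20·20 + 16·19 = 25
b_88 = 20·25 + 16·20 = 44
b_89 = 20·44 + 16·25 = 19
b_90 = 20·19 + 16·44 = 17
b_91 = 20·17 + 16·19 = 62
b_92 = 20·62 + 16·17 = 57
b_93 = 20·57 + 16·62 = 95
b_94 = 20·95 + 16·57 = 96
b_95 = 20·96 + 16·95 = 45
b_96 = 20·45 + 16·96 = 11
b_97 = 20·11 + 16·45 = 67
b_98 = 20·67 + 16·11 = 61
b_99 = 20·61 + 16·67 = 61
b_100 = 20·61 + 16·61 = 62
b_101 = 20·62 + 16·61 = 82
b_102 = 20·82 + 16·62 = 13
b_103 = 20·13 + 16·82 = 20
b_104 = 20·20 + 16·13 = 26
b_105 = 20·26 + 16·20 = 64
b_106 = 20·64 + 16·26 = 47
b_107 = 20·47 + 16·64 = 24
b_108 = 20·24 + 16·47 = 68
b_109 = 20·68 + 16·24 = 95
b_110 = 20·95 + 16·68 = 78
b_111 = 20·78 + 16·95 = 73
b_112 = 20·73 + 16·78 = 89
b_113 = 20·89 + 16·73 = 38
b_114 = 20·38 + 16·89 = 50
b_115 = 20·50 + 16·38 = 56
b_116 = 20·56 + 16·50 = 77
b_117 = 20·77 + 16·56 = 11
b_118 = 20·11 + 16·77 = 94
b_119 = 20·94 + 16·11 = 19
b_120 = 20·19 + 16·94 = 41
b_121 = 20·41 + 16·19 = 57
b_122 = 20·57 + 16·41 = 50
b_123 = 20·50 + 16·57 = 69
b_124 = 20·69 + 16·50 = 46
b_125 = 20·46 + 16·69 = 84
b_126 = 20·84 + 16·46 = 88
b_127 = 20·88 + 16·84 = 0
b_128 = 20·0 + 16·88 = 50

50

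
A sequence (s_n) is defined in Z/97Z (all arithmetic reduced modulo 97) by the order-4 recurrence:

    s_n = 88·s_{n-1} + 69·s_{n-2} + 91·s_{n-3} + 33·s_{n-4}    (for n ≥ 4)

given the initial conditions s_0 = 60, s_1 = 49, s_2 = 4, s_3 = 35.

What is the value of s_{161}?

48

s_4 = 88·35 + 69·4 + 91·49 + 33·60 = 95
s_5 = 88·95 + 69·35 + 91·4 + 33·49 = 49
s_6 = 88·49 + 69·95 + 91·35 + 33·4 = 22
s_7 = 88·22 + 69·49 + 91·95 + 33·35 = 82
s_8 = 88·82 + 69·22 + 91·49 + 33·95 = 32
s_9 = 88·32 + 69·82 + 91·22 + 33·49 = 65
Continuing the recurrence:
  s_10 = 14;  s_11 = 83;  s_12 = 12;  s_13 = 17;  s_14 = 57;  s_15 = 29
  s_16 = 86;  s_17 = 88;  s_18 = 59;  s_19 = 65;  s_20 = 73;  s_21 = 73
  s_22 = 20;  s_23 = 65;  s_24 = 50;  s_25 = 19;  s_26 = 57;  s_27 = 24
  s_28 = 15;  s_29 = 60;  s_30 = 1;  s_31 = 80;  s_32 = 66;  s_33 = 13
  s_34 = 13;  s_35 = 17;  s_36 = 31;  s_37 = 81;  s_38 = 88;  s_39 = 31
  s_40 = 25;  s_41 = 82;  s_42 = 19;  s_43 = 55;  s_44 = 82;  s_45 = 23
  s_46 = 25;  s_47 = 66;  s_48 = 13;  s_49 = 2;  s_50 = 47;  s_51 = 69
  s_52 = 32;  s_53 = 86;  s_54 = 49;  s_55 = 12;  s_56 = 30;  s_57 = 95
  s_58 = 44;  s_59 = 70;  s_60 = 13;  s_61 = 18;  s_62 = 21;  s_63 = 84
  s_64 = 44;  s_65 = 48;  s_66 = 77;  s_67 = 83;  s_68 = 7;  s_69 = 93
  s_70 = 40;  s_71 = 24;  s_72 = 83;  s_73 = 52;  s_74 = 33;  s_75 = 93
  s_76 = 84;  s_77 = 1;  s_78 = 13;  s_79 = 92;  s_80 = 22;  s_81 = 91
  s_82 = 91;  s_83 = 22;  s_84 = 53;  s_85 = 6;  s_86 = 72;  s_87 = 77
  s_88 = 71;  s_89 = 75;  s_90 = 27;  s_91 = 63;  s_92 = 85;  s_93 = 75
  s_94 = 77;  s_95 = 37;  s_96 = 60;  s_97 = 49;  s_98 = 4;  s_99 = 35
  s_100 = 95;  s_101 = 49;  s_102 = 22;  s_103 = 82;  s_104 = 32;  s_105 = 65
  s_106 = 14;  s_107 = 83;  s_108 = 12;  s_109 = 17;  s_110 = 57;  s_111 = 29
  s_112 = 86;  s_113 = 88;  s_114 = 59;  s_115 = 65;  s_116 = 73;  s_117 = 73
  s_118 = 20;  s_119 = 65;  s_120 = 50;  s_121 = 19;  s_122 = 57;  s_123 = 24
  s_124 = 15;  s_125 = 60;  s_126 = 1;  s_127 = 80;  s_128 = 66;  s_129 = 13
  s_130 = 13;  s_131 = 17;  s_132 = 31;  s_133 = 81;  s_134 = 88;  s_135 = 31
  s_136 = 25;  s_137 = 82;  s_138 = 19;  s_139 = 55;  s_140 = 82;  s_141 = 23
  s_142 = 25;  s_143 = 66;  s_144 = 13;  s_145 = 2;  s_146 = 47;  s_147 = 69
  s_148 = 32;  s_149 = 86;  s_150 = 49;  s_151 = 12;  s_152 = 30;  s_153 = 95
  s_154 = 44;  s_155 = 70;  s_156 = 13;  s_157 = 18;  s_158 = 21;  s_159 = 84
s_160 = 88·84 + 69·21 + 91·18 + 33·13 = 44
s_161 = 88·44 + 69·84 + 91·21 + 33·18 = 48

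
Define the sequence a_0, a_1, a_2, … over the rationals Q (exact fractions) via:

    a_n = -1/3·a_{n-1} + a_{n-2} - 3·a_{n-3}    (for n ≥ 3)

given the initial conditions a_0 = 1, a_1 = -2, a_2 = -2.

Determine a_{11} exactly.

a_3 = -1/3·-2 + 1·-2 + -3·1 = -13/3
a_4 = -1/3·-13/3 + 1·-2 + -3·-2 = 49/9
a_5 = -1/3·49/9 + 1·-13/3 + -3·-2 = -4/27
a_6 = -1/3·-4/27 + 1·49/9 + -3·-13/3 = 1498/81
a_7 = -1/3·1498/81 + 1·-4/27 + -3·49/9 = -5503/243
a_8 = -1/3·-5503/243 + 1·1498/81 + -3·-4/27 = 19309/729
a_9 = -1/3·19309/729 + 1·-5503/243 + -3·1498/81 = -190174/2187
a_10 = -1/3·-190174/2187 + 1·19309/729 + -3·-5503/243 = 809698/6561
a_11 = -1/3·809698/6561 + 1·-190174/2187 + -3·19309/729 = -4085293/19683

-4085293/19683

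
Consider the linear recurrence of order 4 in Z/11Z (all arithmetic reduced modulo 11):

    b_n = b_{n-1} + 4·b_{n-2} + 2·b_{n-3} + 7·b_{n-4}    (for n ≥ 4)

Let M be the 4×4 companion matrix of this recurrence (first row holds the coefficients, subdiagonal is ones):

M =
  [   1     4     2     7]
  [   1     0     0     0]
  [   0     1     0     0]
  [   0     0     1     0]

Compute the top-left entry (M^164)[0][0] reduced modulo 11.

5

(M^164)[0][0] is the top entry after applying M 164 times to the unit state (1, 0, 0, 0). Equivalently it is h_{167} for the auxiliary sequence (h_n) obeying the same recurrence with h_3 = 1 and h_i = 0 for 0 ≤ i < 3:
h_4 = 1·1 + 4·0 + 2·0 + 7·0 = 1
h_5 = 1·1 + 4·1 + 2·0 + 7·0 = 5
h_6 = 1·5 + 4·1 + 2·1 + 7·0 = 0
h_7 = 1·0 + 4·5 + 2·1 + 7·1 = 7
h_8 = 1·7 + 4·0 + 2·5 + 7·1 = 2
h_9 = 1·2 + 4·7 + 2·0 + 7·5 = 10
Continuing the recurrence:
  h_10 = 10;  h_11 = 4;  h_12 = 1;  h_13 = 8;  h_14 = 2;  h_15 = 9
  h_16 = 7;  h_17 = 4;  h_18 = 9;  h_19 = 3;  h_20 = 8;  h_21 = 0
  h_22 = 2;  h_23 = 6;  h_24 = 4;  h_25 = 10;  h_26 = 8;  h_27 = 10
  h_28 = 2;  h_29 = 7;  h_30 = 3;  h_31 = 6;  h_32 = 2;  h_33 = 4
  h_34 = 1;  h_35 = 8;  h_36 = 1;  h_37 = 8;  h_38 = 2;  h_39 = 4
  h_40 = 2;  h_41 = 1;  h_42 = 9;  h_43 = 1;  h_44 = 9;  h_45 = 5
  h_46 = 7;  h_47 = 8;  h_48 = 10;  h_49 = 3;  h_50 = 9;  h_51 = 9
  h_52 = 0;  h_53 = 9;  h_54 = 2;  h_55 = 2;  h_56 = 6;  h_57 = 4
  h_58 = 2;  h_59 = 0;  h_60 = 3;  h_61 = 2;  h_62 = 6;  h_63 = 9
  h_64 = 3;  h_65 = 10;  h_66 = 5;  h_67 = 4;  h_68 = 10;  h_69 = 7
  h_70 = 2;  h_71 = 1;  h_72 = 5;  h_73 = 7;  h_74 = 10;  h_75 = 0
  h_76 = 1;  h_77 = 4;  h_78 = 1;  h_79 = 8;  h_80 = 5;  h_81 = 1
  h_82 = 0;  h_83 = 4;  h_84 = 8;  h_85 = 9;  h_86 = 5;  h_87 = 8
  h_88 = 3;  h_89 = 9;  h_90 = 6;  h_91 = 5;  h_92 = 2;  h_93 = 9
  h_94 = 3;  h_95 = 1;  h_96 = 1;  h_97 = 8;  h_98 = 2;  h_99 = 10
  h_100 = 8;  h_101 = 9;  h_102 = 9;  h_103 = 10;  h_104 = 10;  h_105 = 10
  h_106 = 1;  h_107 = 10;  h_108 = 5;  h_109 = 7;  h_110 = 10;  h_111 = 8
  h_112 = 9;  h_113 = 0;  h_114 = 1;  h_115 = 9;  h_116 = 10;  h_117 = 4
  h_118 = 3;  h_119 = 3;  h_120 = 5;  h_121 = 7;  h_122 = 10;  h_123 = 3
  h_124 = 4;  h_125 = 8;  h_126 = 1;  h_127 = 7;  h_128 = 0;  h_129 = 9
  h_130 = 8;  h_131 = 5;  h_132 = 0;  h_133 = 0;  h_134 = 0;  h_135 = 2
  h_136 = 2;  h_137 = 10;  h_138 = 0;  h_139 = 3;  h_140 = 4;  h_141 = 9
  h_142 = 9;  h_143 = 8;  h_144 = 2;  h_145 = 5;  h_146 = 4;  h_147 = 7
  h_148 = 3;  h_149 = 8;  h_150 = 7;  h_151 = 6;  h_152 = 5;  h_153 = 0
  h_154 = 4;  h_155 = 1;  h_156 = 8;  h_157 = 9;  h_158 = 5;  h_159 = 9
  h_160 = 4;  h_161 = 3;  h_162 = 6;  h_163 = 1;  h_164 = 4;  h_165 = 8
h_166 = 1·8 + 4·4 + 2·1 + 7·6 = 2
h_167 = 1·2 + 4·8 + 2·4 + 7·1 = 5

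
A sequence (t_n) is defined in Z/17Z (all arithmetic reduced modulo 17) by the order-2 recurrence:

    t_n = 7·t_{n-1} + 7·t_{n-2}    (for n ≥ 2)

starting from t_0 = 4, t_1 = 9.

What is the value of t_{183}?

8

t_2 = 7·9 + 7·4 = 6
t_3 = 7·6 + 7·9 = 3
t_4 = 7·3 + 7·6 = 12
t_5 = 7·12 + 7·3 = 3
t_6 = 7·3 + 7·12 = 3
t_7 = 7·3 + 7·3 = 8
t_8 = 7·8 + 7·3 = 9
t_9 = 7·9 + 7·8 = 0
t_10 = 7·0 + 7·9 = 12
t_11 = 7·12 + 7·0 = 16
t_12 = 7·16 + 7·12 = 9
t_13 = 7·9 + 7·16 = 5
t_14 = 7·5 + 7·9 = 13
t_15 = 7·13 + 7·5 = 7
t_16 = 7·7 + 7·13 = 4
t_17 = 7·4 + 7·7 = 9
(t_16, t_17) = (4, 9) = (t_0, t_1), so the sequence has period 16.
183 ≡ 7 (mod 16), hence t_183 = t_7 = 8.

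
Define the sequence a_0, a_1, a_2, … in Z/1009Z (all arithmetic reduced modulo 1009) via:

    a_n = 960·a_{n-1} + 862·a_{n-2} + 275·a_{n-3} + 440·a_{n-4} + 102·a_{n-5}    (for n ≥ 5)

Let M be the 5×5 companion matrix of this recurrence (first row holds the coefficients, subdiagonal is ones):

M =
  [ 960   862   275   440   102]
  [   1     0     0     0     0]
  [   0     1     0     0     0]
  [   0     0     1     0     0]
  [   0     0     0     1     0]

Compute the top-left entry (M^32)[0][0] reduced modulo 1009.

127

(M^32)[0][0] is the top entry after applying M 32 times to the unit state (1, 0, 0, 0, 0). Equivalently it is h_{36} for the auxiliary sequence (h_n) obeying the same recurrence with h_4 = 1 and h_i = 0 for 0 ≤ i < 4:
h_5 = 960·1 + 862·0 + 275·0 + 440·0 + 102·0 = 960
h_6 = 960·960 + 862·1 + 275·0 + 440·0 + 102·0 = 236
h_7 = 960·236 + 862·960 + 275·1 + 440·0 + 102·0 = 959
h_8 = 960·959 + 862·236 + 275·960 + 440·1 + 102·0 = 128
h_9 = 960·128 + 862·959 + 275·236 + 440·960 + 102·1 = 124
h_10 = 960·124 + 862·128 + 275·959 + 440·236 + 102·960 = 669
h_11 = 960·669 + 862·124 + 275·128 + 440·959 + 102·236 = 389
h_12 = 960·389 + 862·669 + 275·124 + 440·128 + 102·959 = 204
h_13 = 960·204 + 862·389 + 275·669 + 440·124 + 102·128 = 774
h_14 = 960·774 + 862·204 + 275·389 + 440·669 + 102·124 = 991
h_15 = 960·991 + 862·774 + 275·204 + 440·389 + 102·669 = 982
h_16 = 960·982 + 862·991 + 275·774 + 440·204 + 102·389 = 170
h_17 = 960·170 + 862·982 + 275·991 + 440·774 + 102·204 = 925
h_18 = 960·925 + 862·170 + 275·982 + 440·991 + 102·774 = 351
h_19 = 960·351 + 862·925 + 275·170 + 440·982 + 102·991 = 940
h_20 = 960·940 + 862·351 + 275·925 + 440·170 + 102·982 = 730
h_21 = 960·730 + 862·940 + 275·351 + 440·925 + 102·170 = 828
h_22 = 960·828 + 862·730 + 275·940 + 440·351 + 102·925 = 204
h_23 = 960·204 + 862·828 + 275·730 + 440·940 + 102·351 = 823
h_24 = 960·823 + 862·204 + 275·828 + 440·730 + 102·940 = 344
h_25 = 960·344 + 862·823 + 275·204 + 440·828 + 102·730 = 866
h_26 = 960·866 + 862·344 + 275·823 + 440·204 + 102·828 = 803
h_27 = 960·803 + 862·866 + 275·344 + 440·823 + 102·204 = 107
h_28 = 960·107 + 862·803 + 275·866 + 440·344 + 102·823 = 49
h_29 = 960·49 + 862·107 + 275·803 + 440·866 + 102·344 = 306
h_30 = 960·306 + 862·49 + 275·107 + 440·803 + 102·866 = 884
h_31 = 960·884 + 862·306 + 275·49 + 440·107 + 102·803 = 686
h_32 = 960·686 + 862·884 + 275·306 + 440·49 + 102·107 = 485
h_33 = 960·485 + 862·686 + 275·884 + 440·306 + 102·49 = 836
h_34 = 960·836 + 862·485 + 275·686 + 440·884 + 102·306 = 135
h_35 = 960·135 + 862·836 + 275·485 + 440·686 + 102·884 = 348
h_36 = 960·348 + 862·135 + 275·836 + 440·485 + 102·686 = 127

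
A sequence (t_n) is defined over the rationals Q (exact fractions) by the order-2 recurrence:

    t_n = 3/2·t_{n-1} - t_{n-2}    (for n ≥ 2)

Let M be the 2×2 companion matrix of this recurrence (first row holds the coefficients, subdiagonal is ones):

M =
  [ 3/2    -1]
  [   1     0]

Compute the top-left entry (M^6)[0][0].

(M^6)[0][0] is the top entry after applying M 6 times to the unit state (1, 0). Equivalently it is h_{7} for the auxiliary sequence (h_n) obeying the same recurrence with h_1 = 1 and h_i = 0 for 0 ≤ i < 1:
h_2 = 3/2·1 + -1·0 = 3/2
h_3 = 3/2·3/2 + -1·1 = 5/4
h_4 = 3/2·5/4 + -1·3/2 = 3/8
h_5 = 3/2·3/8 + -1·5/4 = -11/16
h_6 = 3/2·-11/16 + -1·3/8 = -45/32
h_7 = 3/2·-45/32 + -1·-11/16 = -91/64

-91/64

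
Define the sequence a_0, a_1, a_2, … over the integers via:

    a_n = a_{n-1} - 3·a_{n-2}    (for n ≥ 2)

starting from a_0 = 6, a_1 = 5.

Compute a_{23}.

-1137253

a_2 = 1·5 + -3·6 = -13
a_3 = 1·-13 + -3·5 = -28
a_4 = 1·-28 + -3·-13 = 11
a_5 = 1·11 + -3·-28 = 95
a_6 = 1·95 + -3·11 = 62
a_7 = 1·62 + -3·95 = -223
a_8 = 1·-223 + -3·62 = -409
a_9 = 1·-409 + -3·-223 = 260
a_10 = 1·260 + -3·-409 = 1487
a_11 = 1·1487 + -3·260 = 707
a_12 = 1·707 + -3·1487 = -3754
a_13 = 1·-3754 + -3·707 = -5875
a_14 = 1·-5875 + -3·-3754 = 5387
a_15 = 1·5387 + -3·-5875 = 23012
a_16 = 1·23012 + -3·5387 = 6851
a_17 = 1·6851 + -3·23012 = -62185
a_18 = 1·-62185 + -3·6851 = -82738
a_19 = 1·-82738 + -3·-62185 = 103817
a_20 = 1·103817 + -3·-82738 = 352031
a_21 = 1·352031 + -3·103817 = 40580
a_22 = 1·40580 + -3·352031 = -1015513
a_23 = 1·-1015513 + -3·40580 = -1137253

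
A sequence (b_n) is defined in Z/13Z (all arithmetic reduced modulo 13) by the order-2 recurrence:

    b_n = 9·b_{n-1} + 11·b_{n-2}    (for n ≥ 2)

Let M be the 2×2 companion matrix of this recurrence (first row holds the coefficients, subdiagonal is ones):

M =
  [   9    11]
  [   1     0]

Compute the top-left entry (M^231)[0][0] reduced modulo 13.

(M^231)[0][0] is the top entry after applying M 231 times to the unit state (1, 0). Equivalently it is h_{232} for the auxiliary sequence (h_n) obeying the same recurrence with h_1 = 1 and h_i = 0 for 0 ≤ i < 1:
h_2 = 9·1 + 11·0 = 9
h_3 = 9·9 + 11·1 = 1
h_4 = 9·1 + 11·9 = 4
h_5 = 9·4 + 11·1 = 8
h_6 = 9·8 + 11·4 = 12
h_7 = 9·12 + 11·8 = 1
Continuing the recurrence:
  h_8 = 11;  h_9 = 6;  h_10 = 6;  h_11 = 3;  h_12 = 2;  h_13 = 12
  h_14 = 0;  h_15 = 2;  h_16 = 5;  h_17 = 2;  h_18 = 8;  h_19 = 3
  h_20 = 11;  h_21 = 2;  h_22 = 9;  h_23 = 12;  h_24 = 12;  h_25 = 6
  h_26 = 4;  h_27 = 11;  h_28 = 0;  h_29 = 4;  h_30 = 10;  h_31 = 4
  h_32 = 3;  h_33 = 6;  h_34 = 9;  h_35 = 4;  h_36 = 5;  h_37 = 11
  h_38 = 11;  h_39 = 12;  h_40 = 8;  h_41 = 9;  h_42 = 0;  h_43 = 8
  h_44 = 7;  h_45 = 8;  h_46 = 6;  h_47 = 12;  h_48 = 5;  h_49 = 8
  h_50 = 10;  h_51 = 9;  h_52 = 9;  h_53 = 11;  h_54 = 3;  h_55 = 5
  h_56 = 0;  h_57 = 3;  h_58 = 1;  h_59 = 3;  h_60 = 12;  h_61 = 11
  h_62 = 10;  h_63 = 3;  h_64 = 7;  h_65 = 5;  h_66 = 5;  h_67 = 9
  h_68 = 6;  h_69 = 10;  h_70 = 0;  h_71 = 6;  h_72 = 2;  h_73 = 6
  h_74 = 11;  h_75 = 9;  h_76 = 7;  h_77 = 6;  h_78 = 1;  h_79 = 10
  h_80 = 10;  h_81 = 5;  h_82 = 12;  h_83 = 7;  h_84 = 0;  h_85 = 12
  h_86 = 4;  h_87 = 12;  h_88 = 9;  h_89 = 5;  h_90 = 1;  h_91 = 12
  h_92 = 2;  h_93 = 7;  h_94 = 7;  h_95 = 10;  h_96 = 11;  h_97 = 1
  h_98 = 0;  h_99 = 11;  h_100 = 8;  h_101 = 11;  h_102 = 5;  h_103 = 10
  h_104 = 2;  h_105 = 11;  h_106 = 4;  h_107 = 1;  h_108 = 1;  h_109 = 7
  h_110 = 9;  h_111 = 2;  h_112 = 0;  h_113 = 9;  h_114 = 3;  h_115 = 9
  h_116 = 10;  h_117 = 7;  h_118 = 4;  h_119 = 9;  h_120 = 8;  h_121 = 2
  h_122 = 2;  h_123 = 1;  h_124 = 5;  h_125 = 4;  h_126 = 0;  h_127 = 5
  h_128 = 6;  h_129 = 5;  h_130 = 7;  h_131 = 1;  h_132 = 8;  h_133 = 5
  h_134 = 3;  h_135 = 4;  h_136 = 4;  h_137 = 2;  h_138 = 10;  h_139 = 8
  h_140 = 0;  h_141 = 10;  h_142 = 12;  h_143 = 10;  h_144 = 1;  h_145 = 2
  h_146 = 3;  h_147 = 10;  h_148 = 6;  h_149 = 8;  h_150 = 8;  h_151 = 4
  h_152 = 7;  h_153 = 3;  h_154 = 0;  h_155 = 7;  h_156 = 11;  h_157 = 7
  h_158 = 2;  h_159 = 4;  h_160 = 6;  h_161 = 7;  h_162 = 12;  h_163 = 3
  h_164 = 3;  h_165 = 8;  h_166 = 1;  h_167 = 6;  h_168 = 0;  h_169 = 1
  h_170 = 9;  h_171 = 1;  h_172 = 4;  h_173 = 8;  h_174 = 12;  h_175 = 1
  h_176 = 11;  h_177 = 6;  h_178 = 6;  h_179 = 3;  h_180 = 2;  h_181 = 12
  h_182 = 0;  h_183 = 2;  h_184 = 5;  h_185 = 2;  h_186 = 8;  h_187 = 3
  h_188 = 11;  h_189 = 2;  h_190 = 9;  h_191 = 12;  h_192 = 12;  h_193 = 6
  h_194 = 4;  h_195 = 11;  h_196 = 0;  h_197 = 4;  h_198 = 10;  h_199 = 4
  h_200 = 3;  h_201 = 6;  h_202 = 9;  h_203 = 4;  h_204 = 5;  h_205 = 11
  h_206 = 11;  h_207 = 12;  h_208 = 8;  h_209 = 9;  h_210 = 0;  h_211 = 8
  h_212 = 7;  h_213 = 8;  h_214 = 6;  h_215 = 12;  h_216 = 5;  h_217 = 8
  h_218 = 10;  h_219 = 9;  h_220 = 9;  h_221 = 11;  h_222 = 3;  h_223 = 5
  h_224 = 0;  h_225 = 3;  h_226 = 1;  h_227 = 3;  h_228 = 12;  h_229 = 11
  h_230 = 10
h_231 = 9·10 + 11·11 = 3
h_232 = 9·3 + 11·10 = 7

7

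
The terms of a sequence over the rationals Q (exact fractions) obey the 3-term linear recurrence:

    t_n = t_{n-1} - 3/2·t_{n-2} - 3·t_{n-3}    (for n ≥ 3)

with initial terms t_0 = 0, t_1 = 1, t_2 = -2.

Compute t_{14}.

-22189/32

t_3 = 1·-2 + -3/2·1 + -3·0 = -7/2
t_4 = 1·-7/2 + -3/2·-2 + -3·1 = -7/2
t_5 = 1·-7/2 + -3/2·-7/2 + -3·-2 = 31/4
t_6 = 1·31/4 + -3/2·-7/2 + -3·-7/2 = 47/2
t_7 = 1·47/2 + -3/2·31/4 + -3·-7/2 = 179/8
t_8 = 1·179/8 + -3/2·47/2 + -3·31/4 = -289/8
t_9 = 1·-289/8 + -3/2·179/8 + -3·47/2 = -2243/16
t_10 = 1·-2243/16 + -3/2·-289/8 + -3·179/8 = -1225/8
t_11 = 1·-1225/8 + -3/2·-2243/16 + -3·-289/8 = 5297/32
t_12 = 1·5297/32 + -3/2·-1225/8 + -3·-2243/16 = 26105/32
t_13 = 1·26105/32 + -3/2·5297/32 + -3·-1225/8 = 65719/64
t_14 = 1·65719/64 + -3/2·26105/32 + -3·5297/32 = -22189/32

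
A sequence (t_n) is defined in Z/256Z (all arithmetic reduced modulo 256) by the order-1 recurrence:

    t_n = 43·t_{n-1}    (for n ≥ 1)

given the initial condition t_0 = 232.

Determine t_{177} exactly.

t_1 = 43·232 = 248
t_2 = 43·248 = 168
t_3 = 43·168 = 56
t_4 = 43·56 = 104
t_5 = 43·104 = 120
t_6 = 43·120 = 40
t_7 = 43·40 = 184
t_8 = 43·184 = 232
(t_8) = (232) = (t_0), so the sequence has period 8.
177 ≡ 1 (mod 8), hence t_177 = t_1 = 248.

248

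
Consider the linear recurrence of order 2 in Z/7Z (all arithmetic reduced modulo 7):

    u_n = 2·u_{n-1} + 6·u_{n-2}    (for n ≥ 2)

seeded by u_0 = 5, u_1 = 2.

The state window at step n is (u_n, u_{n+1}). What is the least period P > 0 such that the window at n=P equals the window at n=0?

n=0: window = (5, 2)
n=1: window = (2, 6)
n=2: window = (6, 3)
n=3: window = (3, 0)
n=4: window = (0, 4)
n=5: window = (4, 1)
n=6: window = (1, 5)
n=7: window = (5, 2)
window at n=7 equals window at n=0 → period = 7

7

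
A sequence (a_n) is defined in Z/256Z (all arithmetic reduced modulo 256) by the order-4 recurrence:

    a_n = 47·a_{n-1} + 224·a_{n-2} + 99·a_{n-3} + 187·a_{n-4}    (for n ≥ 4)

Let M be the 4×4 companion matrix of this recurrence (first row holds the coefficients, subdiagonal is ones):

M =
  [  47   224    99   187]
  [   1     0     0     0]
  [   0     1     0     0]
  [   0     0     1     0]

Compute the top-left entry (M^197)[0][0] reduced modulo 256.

(M^197)[0][0] is the top entry after applying M 197 times to the unit state (1, 0, 0, 0). Equivalently it is h_{200} for the auxiliary sequence (h_n) obeying the same recurrence with h_3 = 1 and h_i = 0 for 0 ≤ i < 3:
h_4 = 47·1 + 224·0 + 99·0 + 187·0 = 47
h_5 = 47·47 + 224·1 + 99·0 + 187·0 = 129
h_6 = 47·129 + 224·47 + 99·1 + 187·0 = 50
h_7 = 47·50 + 224·129 + 99·47 + 187·1 = 246
h_8 = 47·246 + 224·50 + 99·129 + 187·47 = 34
h_9 = 47·34 + 224·246 + 99·50 + 187·129 = 15
Continuing the recurrence:
  h_10 = 41;  h_11 = 127;  h_12 = 212;  h_13 = 220;  h_14 = 244;  h_15 = 13
  h_16 = 211;  h_17 = 45;  h_18 = 38;  h_19 = 114;  h_20 = 182;  h_21 = 187
  h_22 = 109;  h_23 = 75;  h_24 = 104;  h_25 = 120;  h_26 = 168;  h_27 = 217
  h_28 = 55;  h_29 = 153;  h_30 = 218;  h_31 = 174;  h_32 = 10;  h_33 = 39
  h_34 = 113;  h_35 = 215;  h_36 = 188;  h_37 = 212;  h_38 = 28;  h_39 = 101
  h_40 = 91;  h_41 = 197;  h_42 = 78;  h_43 = 170;  h_44 = 30;  h_45 = 83
  h_46 = 53;  h_47 = 35;  h_48 = 208;  h_49 = 240;  h_50 = 80;  h_51 = 177
  h_52 = 63;  h_53 = 177;  h_54 = 130;  h_55 = 102;  h_56 = 242;  h_57 = 63
  h_58 = 185;  h_59 = 47;  h_60 = 164;  h_61 = 204;  h_62 = 68;  h_63 = 189
  h_64 = 227;  h_65 = 93;  h_66 = 118;  h_67 = 226;  h_68 = 134;  h_69 = 235
  h_70 = 253;  h_71 = 251;  h_72 = 56;  h_73 = 104;  h_74 = 248;  h_75 = 137
  h_76 = 71;  h_77 = 201;  h_78 = 42;  h_79 = 30;  h_80 = 218;  h_81 = 87
  h_82 = 1;  h_83 = 135;  h_84 = 140;  h_85 = 196;  h_86 = 108;  h_87 = 21
  h_88 = 107;  h_89 = 245;  h_90 = 158;  h_91 = 26;  h_92 = 238;  h_93 = 131
  h_94 = 197;  h_95 = 211;  h_96 = 160;  h_97 = 224;  h_98 = 160;  h_99 = 97
  h_100 = 79;  h_101 = 225;  h_102 = 210;  h_103 = 214;  h_104 = 194;  h_105 = 111
  h_106 = 73;  h_107 = 223;  h_108 = 116;  h_109 = 188;  h_110 = 148;  h_111 = 109
  h_112 = 243;  h_113 = 141;  h_114 = 198;  h_115 = 82;  h_116 = 86;  h_117 = 27
  h_118 = 141;  h_119 = 171;  h_120 = 8;  h_121 = 88;  h_122 = 72;  h_123 = 57
  h_124 = 87;  h_125 = 249;  h_126 = 122;  h_127 = 142;  h_128 = 170;  h_129 = 135
  h_130 = 145;  h_131 = 55;  h_132 = 92;  h_133 = 180;  h_134 = 188;  h_135 = 197
  h_136 = 123;  h_137 = 37;  h_138 = 238;  h_139 = 138;  h_140 = 190;  h_141 = 179
  h_142 = 85;  h_143 = 131;  h_144 = 112;  h_145 = 208;  h_146 = 240;  h_147 = 17
  h_148 = 95;  h_149 = 17;  h_150 = 34;  h_151 = 70;  h_152 = 146;  h_153 = 159
  h_154 = 217;  h_155 = 143;  h_156 = 68;  h_157 = 172;  h_158 = 228;  h_159 = 29
  h_160 = 3;  h_161 = 189;  h_162 = 22;  h_163 = 194;  h_164 = 38;  h_165 = 75
  h_166 = 29;  h_167 = 91;  h_168 = 216;  h_169 = 72;  h_170 = 152;  h_171 = 233
  h_172 = 103;  h_173 = 41;  h_174 = 202;  h_175 = 254;  h_176 = 122;  h_177 = 183
  h_178 = 33;  h_179 = 231;  h_180 = 44;  h_181 = 164;  h_182 = 12;  h_183 = 117
  h_184 = 139;  h_185 = 85;  h_186 = 62;  h_187 = 250;  h_188 = 142;  h_189 = 227
  h_190 = 229;  h_191 = 51;  h_192 = 64;  h_193 = 192;  h_194 = 64;  h_195 = 193
  h_196 = 111;  h_197 = 65;  h_198 = 114
h_199 = 47·114 + 224·65 + 99·111 + 187·193 = 182
h_200 = 47·182 + 224·114 + 99·65 + 187·111 = 98

98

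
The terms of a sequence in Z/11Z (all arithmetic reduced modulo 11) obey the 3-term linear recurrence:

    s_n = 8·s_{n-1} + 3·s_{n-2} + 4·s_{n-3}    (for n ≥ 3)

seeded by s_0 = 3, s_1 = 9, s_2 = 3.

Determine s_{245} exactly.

s_3 = 8·3 + 3·9 + 4·3 = 8
s_4 = 8·8 + 3·3 + 4·9 = 10
s_5 = 8·10 + 3·8 + 4·3 = 6
s_6 = 8·6 + 3·10 + 4·8 = 0
s_7 = 8·0 + 3·6 + 4·10 = 3
s_8 = 8·3 + 3·0 + 4·6 = 4
Continuing the recurrence:
  s_9 = 8;  s_10 = 0;  s_11 = 7;  s_12 = 0;  s_13 = 10;  s_14 = 9
  s_15 = 3;  s_16 = 3;  s_17 = 3;  s_18 = 1;  s_19 = 7;  s_20 = 5
  s_21 = 10;  s_22 = 2;  s_23 = 0;  s_24 = 2;  s_25 = 2;  s_26 = 0
  s_27 = 3;  s_28 = 10;  s_29 = 1;  s_30 = 6;  s_31 = 3;  s_32 = 2
  s_33 = 5;  s_34 = 3;  s_35 = 3;  s_36 = 9;  s_37 = 5;  s_38 = 2
  s_39 = 1;  s_40 = 1;  s_41 = 8;  s_42 = 5;  s_43 = 2;  s_44 = 8
  s_45 = 2;  s_46 = 4;  s_47 = 4;  s_48 = 8;  s_49 = 4;  s_50 = 6
  s_51 = 4;  s_52 = 0;  s_53 = 3;  s_54 = 7;  s_55 = 10;  s_56 = 3
  s_57 = 5;  s_58 = 1;  s_59 = 2;  s_60 = 6;  s_61 = 3;  s_62 = 6
  s_63 = 4;  s_64 = 7;  s_65 = 4;  s_66 = 3;  s_67 = 9;  s_68 = 9
  s_69 = 1;  s_70 = 5;  s_71 = 2;  s_72 = 2;  s_73 = 9;  s_74 = 9
  s_75 = 8;  s_76 = 6;  s_77 = 9;  s_78 = 1;  s_79 = 4;  s_80 = 5
  s_81 = 1;  s_82 = 6;  s_83 = 5;  s_84 = 7;  s_85 = 7;  s_86 = 9
  s_87 = 0;  s_88 = 0;  s_89 = 3;  s_90 = 2;  s_91 = 3;  s_92 = 9
  s_93 = 1;  s_94 = 3;  s_95 = 8;  s_96 = 0;  s_97 = 3;  s_98 = 1
  s_99 = 6;  s_100 = 8;  s_101 = 9;  s_102 = 10;  s_103 = 7;  s_104 = 1
  s_105 = 3;  s_106 = 0;  s_107 = 2;  s_108 = 6;  s_109 = 10;  s_110 = 7
  s_111 = 0;  s_112 = 6;  s_113 = 10;  s_114 = 10;  s_115 = 2;  s_116 = 9
  s_117 = 8;  s_118 = 0;  s_119 = 5;  s_120 = 6;  s_121 = 8;  s_122 = 3
  s_123 = 6;  s_124 = 1;  s_125 = 5;  s_126 = 1;  s_127 = 5;  s_128 = 8
  s_129 = 6;  s_130 = 4;  s_131 = 5;  s_132 = 10;  s_133 = 1;  s_134 = 3
  s_135 = 1;  s_136 = 10;  s_137 = 7;  s_138 = 2;  s_139 = 0;  s_140 = 1
  s_141 = 5;  s_142 = 10;  s_143 = 0;  s_144 = 6;  s_145 = 0;  s_146 = 7
  s_147 = 3;  s_148 = 1;  s_149 = 1;  s_150 = 1;  s_151 = 4;  s_152 = 6
  s_153 = 9;  s_154 = 7;  s_155 = 8;  s_156 = 0;  s_157 = 8;  s_158 = 8
  s_159 = 0;  s_160 = 1;  s_161 = 7;  s_162 = 4;  s_163 = 2;  s_164 = 1
  s_165 = 8;  s_166 = 9;  s_167 = 1;  s_168 = 1;  s_169 = 3;  s_170 = 9
  s_171 = 8;  s_172 = 4;  s_173 = 4;  s_174 = 10;  s_175 = 9;  s_176 = 8
  s_177 = 10;  s_178 = 8;  s_179 = 5;  s_180 = 5;  s_181 = 10;  s_182 = 5
  s_183 = 2;  s_184 = 5;  s_185 = 0;  s_186 = 1;  s_187 = 6;  s_188 = 7
  s_189 = 1;  s_190 = 9;  s_191 = 4;  s_192 = 8;  s_193 = 2;  s_194 = 1
  s_195 = 2;  s_196 = 5;  s_197 = 6;  s_198 = 5;  s_199 = 1;  s_200 = 3
  s_201 = 3;  s_202 = 4;  s_203 = 9;  s_204 = 8;  s_205 = 8;  s_206 = 3
  s_207 = 3;  s_208 = 10;  s_209 = 2;  s_210 = 3;  s_211 = 4;  s_212 = 5
  s_213 = 9;  s_214 = 4;  s_215 = 2;  s_216 = 9;  s_217 = 6;  s_218 = 6
  s_219 = 3;  s_220 = 0;  s_221 = 0;  s_222 = 1;  s_223 = 8;  s_224 = 1
  s_225 = 3;  s_226 = 4;  s_227 = 1;  s_228 = 10;  s_229 = 0;  s_230 = 1
  s_231 = 4;  s_232 = 2;  s_233 = 10;  s_234 = 3;  s_235 = 7;  s_236 = 6
  s_237 = 4;  s_238 = 1;  s_239 = 0;  s_240 = 8;  s_241 = 2;  s_242 = 7
  s_243 = 6
s_244 = 8·6 + 3·7 + 4·2 = 0
s_245 = 8·0 + 3·6 + 4·7 = 2

2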